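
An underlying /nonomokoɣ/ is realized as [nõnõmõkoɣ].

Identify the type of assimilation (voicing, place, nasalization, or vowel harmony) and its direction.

nasalization, progressive

/o/→[õ] /o/→[õ] /o/→[õ].
Each target copies a feature from the preceding segment, so the direction is progressive.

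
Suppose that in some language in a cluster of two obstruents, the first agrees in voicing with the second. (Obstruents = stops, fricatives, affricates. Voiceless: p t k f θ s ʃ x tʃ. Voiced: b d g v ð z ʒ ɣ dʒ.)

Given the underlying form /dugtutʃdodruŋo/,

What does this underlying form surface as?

[duktudʒdodruŋo]

/g/ before /t/ (voiceless) → [k]
/tʃ/ before /d/ (voiced) → [dʒ]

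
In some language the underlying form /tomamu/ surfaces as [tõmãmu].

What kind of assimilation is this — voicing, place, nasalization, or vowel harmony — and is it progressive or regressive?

nasalization, regressive

/o/→[õ] /a/→[ã].
Each target copies a feature from the following segment, so the direction is regressive.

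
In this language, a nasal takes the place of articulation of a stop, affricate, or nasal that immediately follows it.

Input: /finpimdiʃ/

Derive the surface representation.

/n/ before /p/ (labial) → [m]
/m/ before /d/ (alveolar) → [n]

[fimpindiʃ]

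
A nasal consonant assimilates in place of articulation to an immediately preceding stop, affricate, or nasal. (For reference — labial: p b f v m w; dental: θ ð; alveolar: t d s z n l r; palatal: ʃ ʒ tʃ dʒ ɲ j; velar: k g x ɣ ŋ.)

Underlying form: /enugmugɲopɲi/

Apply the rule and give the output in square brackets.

/m/ after /g/ (velar) → [ŋ]
/ɲ/ after /g/ (velar) → [ŋ]
/ɲ/ after /p/ (labial) → [m]

[enugŋugŋopmi]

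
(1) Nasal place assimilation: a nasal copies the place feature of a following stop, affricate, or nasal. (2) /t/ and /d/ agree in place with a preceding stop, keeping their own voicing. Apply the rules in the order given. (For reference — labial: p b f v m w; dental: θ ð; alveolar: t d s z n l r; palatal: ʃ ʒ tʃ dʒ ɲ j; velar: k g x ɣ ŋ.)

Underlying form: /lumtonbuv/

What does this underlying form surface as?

[luntombuv]

Rule 1: /m/ before /t/ (alveolar) → [n]
Rule 1: /n/ before /b/ (labial) → [m]
After rule 1: luntombuv
Rule 2: no segment meets the rule's conditions; no change.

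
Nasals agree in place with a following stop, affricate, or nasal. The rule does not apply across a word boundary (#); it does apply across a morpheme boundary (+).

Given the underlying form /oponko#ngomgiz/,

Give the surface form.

/n/ before /k/ (velar) → [ŋ]
/n/ before /g/ (velar) → [ŋ]
/m/ before /g/ (velar) → [ŋ]

[opoŋko#ŋgoŋgiz]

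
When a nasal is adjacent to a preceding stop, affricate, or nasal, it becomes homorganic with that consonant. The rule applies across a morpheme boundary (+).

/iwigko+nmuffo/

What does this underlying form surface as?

/m/ after /n/ (alveolar) → [n]

[iwigko+nnuffo]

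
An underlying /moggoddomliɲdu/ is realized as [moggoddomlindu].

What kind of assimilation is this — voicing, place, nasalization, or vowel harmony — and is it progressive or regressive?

/ɲ/→[n].
Each target copies a feature from the following segment, so the direction is regressive.

place assimilation, regressive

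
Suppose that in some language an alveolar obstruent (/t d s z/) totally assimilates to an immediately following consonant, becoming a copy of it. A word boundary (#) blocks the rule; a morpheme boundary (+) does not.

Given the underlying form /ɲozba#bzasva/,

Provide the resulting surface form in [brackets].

[ɲobba#bzavva]

/z/ before /b/ → [b] (total assimilation)
/s/ before /v/ → [v] (total assimilation)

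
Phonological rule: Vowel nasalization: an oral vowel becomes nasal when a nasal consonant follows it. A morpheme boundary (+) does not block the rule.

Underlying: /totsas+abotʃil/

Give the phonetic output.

no segment meets the rule's conditions; no change.

[totsas+abotʃil]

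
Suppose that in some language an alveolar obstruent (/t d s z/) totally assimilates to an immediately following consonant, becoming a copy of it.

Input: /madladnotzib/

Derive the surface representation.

/d/ before /l/ → [l] (total assimilation)
/d/ before /n/ → [n] (total assimilation)
/t/ before /z/ → [z] (total assimilation)

[mallannozzib]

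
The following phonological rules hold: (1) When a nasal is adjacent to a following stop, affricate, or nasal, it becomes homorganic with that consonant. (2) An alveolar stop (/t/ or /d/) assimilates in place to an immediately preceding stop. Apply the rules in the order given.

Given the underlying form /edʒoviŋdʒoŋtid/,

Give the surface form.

Rule 1: /ŋ/ before /dʒ/ (palatal) → [ɲ]
Rule 1: /ŋ/ before /t/ (alveolar) → [n]
After rule 1: edʒoviɲdʒontid
Rule 2: no segment meets the rule's conditions; no change.

[edʒoviɲdʒontid]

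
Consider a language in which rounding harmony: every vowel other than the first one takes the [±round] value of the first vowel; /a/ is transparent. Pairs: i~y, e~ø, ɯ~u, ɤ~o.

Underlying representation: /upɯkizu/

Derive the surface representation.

[upukyzu]

/ɯ/ harmonizes with /u/ ([+round]) → [u]
/i/ harmonizes with /u/ ([+round]) → [y]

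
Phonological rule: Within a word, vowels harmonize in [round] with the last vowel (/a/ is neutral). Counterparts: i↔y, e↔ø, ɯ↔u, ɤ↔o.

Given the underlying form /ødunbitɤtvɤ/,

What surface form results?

/ø/ harmonizes with /ɤ/ ([-round]) → [e]
/u/ harmonizes with /ɤ/ ([-round]) → [ɯ]

[edɯnbitɤtvɤ]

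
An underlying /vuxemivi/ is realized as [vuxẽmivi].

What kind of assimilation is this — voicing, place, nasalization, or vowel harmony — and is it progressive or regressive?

/e/→[ẽ].
Each target copies a feature from the following segment, so the direction is regressive.

nasalization, regressive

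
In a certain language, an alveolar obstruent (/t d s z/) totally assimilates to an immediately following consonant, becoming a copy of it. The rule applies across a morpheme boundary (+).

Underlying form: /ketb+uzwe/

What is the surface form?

[kebb+uwwe]

/t/ before /b/ → [b] (total assimilation)
/z/ before /w/ → [w] (total assimilation)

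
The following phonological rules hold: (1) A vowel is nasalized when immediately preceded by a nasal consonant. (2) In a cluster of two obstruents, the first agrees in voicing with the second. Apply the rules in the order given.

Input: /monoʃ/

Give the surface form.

[mõnõʃ]

Rule 1: /o/ after nasal /m/ → [õ]
Rule 1: /o/ after nasal /n/ → [õ]
After rule 1: mõnõʃ
Rule 2: no segment meets the rule's conditions; no change.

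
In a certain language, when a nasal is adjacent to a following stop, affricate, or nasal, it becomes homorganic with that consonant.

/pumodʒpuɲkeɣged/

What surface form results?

/ɲ/ before /k/ (velar) → [ŋ]

[pumodʒpuŋkeɣged]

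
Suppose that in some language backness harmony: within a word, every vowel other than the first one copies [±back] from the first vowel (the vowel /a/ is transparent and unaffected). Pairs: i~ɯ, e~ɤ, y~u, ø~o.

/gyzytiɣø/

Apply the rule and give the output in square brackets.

[gyzytiɣø]

no segment meets the rule's conditions; no change.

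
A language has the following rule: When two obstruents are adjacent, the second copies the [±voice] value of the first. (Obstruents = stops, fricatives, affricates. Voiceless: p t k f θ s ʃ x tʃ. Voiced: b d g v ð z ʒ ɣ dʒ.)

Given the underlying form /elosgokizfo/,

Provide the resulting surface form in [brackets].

/g/ after /s/ (voiceless) → [k]
/f/ after /z/ (voiced) → [v]

[eloskokizvo]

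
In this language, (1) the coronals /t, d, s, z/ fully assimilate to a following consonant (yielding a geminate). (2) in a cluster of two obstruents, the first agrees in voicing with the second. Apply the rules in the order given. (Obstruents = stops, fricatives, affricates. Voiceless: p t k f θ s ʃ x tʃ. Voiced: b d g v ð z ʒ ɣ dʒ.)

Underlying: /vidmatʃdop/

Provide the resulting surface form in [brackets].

[vimmadʒdop]

Rule 1: /d/ before /m/ → [m] (total assimilation)
After rule 1: vimmatʃdop
Rule 2: /tʃ/ before /d/ (voiced) → [dʒ]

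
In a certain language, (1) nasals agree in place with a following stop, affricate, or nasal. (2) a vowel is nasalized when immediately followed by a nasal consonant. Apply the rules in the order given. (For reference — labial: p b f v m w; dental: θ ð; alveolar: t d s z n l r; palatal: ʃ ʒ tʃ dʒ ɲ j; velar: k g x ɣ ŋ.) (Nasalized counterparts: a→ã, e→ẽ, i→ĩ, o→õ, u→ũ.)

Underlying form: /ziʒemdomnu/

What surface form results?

Rule 1: /m/ before /d/ (alveolar) → [n]
Rule 1: /m/ before /n/ (alveolar) → [n]
After rule 1: ziʒendonnu
Rule 2: /e/ before nasal /n/ → [ẽ]
Rule 2: /o/ before nasal /n/ → [õ]

[ziʒẽndõnnu]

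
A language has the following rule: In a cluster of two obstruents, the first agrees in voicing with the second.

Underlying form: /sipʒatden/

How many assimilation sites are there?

2

/p/ before /ʒ/ (voiced) → [b]
/t/ before /d/ (voiced) → [d]
2 segments change.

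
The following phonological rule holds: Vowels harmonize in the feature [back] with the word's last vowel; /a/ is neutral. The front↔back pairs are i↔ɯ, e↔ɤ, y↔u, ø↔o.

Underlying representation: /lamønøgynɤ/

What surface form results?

[lamonogunɤ]

/ø/ harmonizes with /ɤ/ ([+back]) → [o]
/ø/ harmonizes with /ɤ/ ([+back]) → [o]
/y/ harmonizes with /ɤ/ ([+back]) → [u]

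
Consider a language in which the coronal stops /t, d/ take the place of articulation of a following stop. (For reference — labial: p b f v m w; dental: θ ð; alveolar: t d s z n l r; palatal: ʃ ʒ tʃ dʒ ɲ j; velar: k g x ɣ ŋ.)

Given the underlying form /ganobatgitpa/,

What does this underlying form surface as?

[ganobakgippa]

/t/ before /g/ (velar) → [k]
/t/ before /p/ (labial) → [p]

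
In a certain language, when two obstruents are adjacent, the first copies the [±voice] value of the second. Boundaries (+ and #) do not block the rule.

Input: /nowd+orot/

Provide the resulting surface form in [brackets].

no segment meets the rule's conditions; no change.

[nowd+orot]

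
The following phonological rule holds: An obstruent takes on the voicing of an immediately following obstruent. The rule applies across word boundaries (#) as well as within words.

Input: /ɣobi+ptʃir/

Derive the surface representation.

[ɣobi+ptʃir]

no segment meets the rule's conditions; no change.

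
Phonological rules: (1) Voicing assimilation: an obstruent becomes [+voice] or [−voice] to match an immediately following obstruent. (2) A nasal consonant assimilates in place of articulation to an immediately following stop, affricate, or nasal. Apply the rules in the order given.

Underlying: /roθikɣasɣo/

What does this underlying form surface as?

Rule 1: /k/ before /ɣ/ (voiced) → [g]
Rule 1: /s/ before /ɣ/ (voiced) → [z]
After rule 1: roθigɣazɣo
Rule 2: no segment meets the rule's conditions; no change.

[roθigɣazɣo]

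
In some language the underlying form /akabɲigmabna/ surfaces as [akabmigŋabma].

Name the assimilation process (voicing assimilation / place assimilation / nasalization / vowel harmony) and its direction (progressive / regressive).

place assimilation, progressive

/ɲ/→[m] /m/→[ŋ] /n/→[m].
Each target copies a feature from the preceding segment, so the direction is progressive.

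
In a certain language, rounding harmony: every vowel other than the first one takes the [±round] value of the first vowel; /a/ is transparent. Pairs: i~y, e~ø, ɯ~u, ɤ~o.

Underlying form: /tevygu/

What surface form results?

/y/ harmonizes with /e/ ([-round]) → [i]
/u/ harmonizes with /e/ ([-round]) → [ɯ]

[tevigɯ]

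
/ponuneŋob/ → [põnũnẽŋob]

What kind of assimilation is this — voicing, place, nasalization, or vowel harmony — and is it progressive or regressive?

nasalization, regressive

/o/→[õ] /u/→[ũ] /e/→[ẽ].
Each target copies a feature from the following segment, so the direction is regressive.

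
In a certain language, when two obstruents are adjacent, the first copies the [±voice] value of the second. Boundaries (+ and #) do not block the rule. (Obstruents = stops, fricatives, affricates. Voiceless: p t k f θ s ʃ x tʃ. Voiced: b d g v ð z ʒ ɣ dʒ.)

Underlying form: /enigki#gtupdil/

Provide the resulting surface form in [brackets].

/g/ before /k/ (voiceless) → [k]
/g/ before /t/ (voiceless) → [k]
/p/ before /d/ (voiced) → [b]

[enikki#ktubdil]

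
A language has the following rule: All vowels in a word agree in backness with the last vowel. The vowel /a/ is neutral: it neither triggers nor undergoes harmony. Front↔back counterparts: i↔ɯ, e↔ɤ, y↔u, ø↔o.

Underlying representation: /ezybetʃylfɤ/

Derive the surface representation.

[ɤzubɤtʃulfɤ]

/e/ harmonizes with /ɤ/ ([+back]) → [ɤ]
/y/ harmonizes with /ɤ/ ([+back]) → [u]
/e/ harmonizes with /ɤ/ ([+back]) → [ɤ]
/y/ harmonizes with /ɤ/ ([+back]) → [u]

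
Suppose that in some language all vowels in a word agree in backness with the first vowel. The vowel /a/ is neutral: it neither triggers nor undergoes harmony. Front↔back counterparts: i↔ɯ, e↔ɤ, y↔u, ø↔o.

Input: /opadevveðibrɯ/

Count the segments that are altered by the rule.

/e/ harmonizes with /o/ ([+back]) → [ɤ]
/e/ harmonizes with /o/ ([+back]) → [ɤ]
/i/ harmonizes with /o/ ([+back]) → [ɯ]
3 segments change.

3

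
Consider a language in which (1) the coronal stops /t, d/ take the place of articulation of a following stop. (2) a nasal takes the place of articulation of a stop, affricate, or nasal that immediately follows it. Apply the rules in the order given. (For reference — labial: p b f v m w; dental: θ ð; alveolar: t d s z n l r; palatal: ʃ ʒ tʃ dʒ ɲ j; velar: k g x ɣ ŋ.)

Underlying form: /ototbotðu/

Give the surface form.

[otopbotðu]

Rule 1: /t/ before /b/ (labial) → [p]
After rule 1: otopbotðu
Rule 2: no segment meets the rule's conditions; no change.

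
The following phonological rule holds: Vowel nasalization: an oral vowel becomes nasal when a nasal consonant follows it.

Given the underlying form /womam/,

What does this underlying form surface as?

/o/ before nasal /m/ → [õ]
/a/ before nasal /m/ → [ã]

[wõmãm]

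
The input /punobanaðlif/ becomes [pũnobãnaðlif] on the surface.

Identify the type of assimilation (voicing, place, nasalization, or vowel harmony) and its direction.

nasalization, regressive

/u/→[ũ] /a/→[ã].
Each target copies a feature from the following segment, so the direction is regressive.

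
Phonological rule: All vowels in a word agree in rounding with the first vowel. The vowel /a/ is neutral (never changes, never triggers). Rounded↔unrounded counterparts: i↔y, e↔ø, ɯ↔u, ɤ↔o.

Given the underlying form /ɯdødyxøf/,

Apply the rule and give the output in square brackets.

[ɯdedixef]

/ø/ harmonizes with /ɯ/ ([-round]) → [e]
/y/ harmonizes with /ɯ/ ([-round]) → [i]
/ø/ harmonizes with /ɯ/ ([-round]) → [e]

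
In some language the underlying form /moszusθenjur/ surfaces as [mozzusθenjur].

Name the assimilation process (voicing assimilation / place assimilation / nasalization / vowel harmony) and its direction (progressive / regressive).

voicing assimilation, regressive

/s/→[z].
Each target copies a feature from the following segment, so the direction is regressive.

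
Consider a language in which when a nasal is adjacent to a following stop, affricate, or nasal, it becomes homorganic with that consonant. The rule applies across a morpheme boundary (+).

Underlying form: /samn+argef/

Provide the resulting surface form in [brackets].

/m/ before /n/ (alveolar) → [n]

[sann+argef]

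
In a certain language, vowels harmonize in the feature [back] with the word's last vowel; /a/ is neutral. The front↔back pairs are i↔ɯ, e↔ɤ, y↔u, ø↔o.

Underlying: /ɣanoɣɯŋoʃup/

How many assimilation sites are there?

No segment meets the rule's conditions.

0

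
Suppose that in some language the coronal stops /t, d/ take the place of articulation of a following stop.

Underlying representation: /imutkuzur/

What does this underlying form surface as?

[imukkuzur]

/t/ before /k/ (velar) → [k]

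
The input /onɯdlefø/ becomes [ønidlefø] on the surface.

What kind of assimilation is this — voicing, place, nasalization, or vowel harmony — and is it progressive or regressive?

vowel harmony, regressive

/o/→[ø] /ɯ/→[i].
Vowels agree with the last vowel, so the harmony is regressive.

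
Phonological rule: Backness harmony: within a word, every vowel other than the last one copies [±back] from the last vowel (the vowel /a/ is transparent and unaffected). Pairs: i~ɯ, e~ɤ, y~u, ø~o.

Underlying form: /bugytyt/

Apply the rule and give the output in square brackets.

/u/ harmonizes with /y/ ([-back]) → [y]

[bygytyt]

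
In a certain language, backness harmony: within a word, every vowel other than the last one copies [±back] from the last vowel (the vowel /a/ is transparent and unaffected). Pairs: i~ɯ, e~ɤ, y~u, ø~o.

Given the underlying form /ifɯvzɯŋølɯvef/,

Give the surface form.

[ifivziŋølivef]

/ɯ/ harmonizes with /e/ ([-back]) → [i]
/ɯ/ harmonizes with /e/ ([-back]) → [i]
/ɯ/ harmonizes with /e/ ([-back]) → [i]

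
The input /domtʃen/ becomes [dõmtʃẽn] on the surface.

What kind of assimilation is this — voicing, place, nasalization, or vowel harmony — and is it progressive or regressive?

/o/→[õ] /e/→[ẽ].
Each target copies a feature from the following segment, so the direction is regressive.

nasalization, regressive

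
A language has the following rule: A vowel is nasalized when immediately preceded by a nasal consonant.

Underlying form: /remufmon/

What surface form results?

[remũfmõn]

/u/ after nasal /m/ → [ũ]
/o/ after nasal /m/ → [õ]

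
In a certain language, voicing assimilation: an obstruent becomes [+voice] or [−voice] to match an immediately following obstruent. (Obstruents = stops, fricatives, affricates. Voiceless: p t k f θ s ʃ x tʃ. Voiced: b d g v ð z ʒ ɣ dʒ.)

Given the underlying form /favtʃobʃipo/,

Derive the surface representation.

[faftʃopʃipo]

/v/ before /tʃ/ (voiceless) → [f]
/b/ before /ʃ/ (voiceless) → [p]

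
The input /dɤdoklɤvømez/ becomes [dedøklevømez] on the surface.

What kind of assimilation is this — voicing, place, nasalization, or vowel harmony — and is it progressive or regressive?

vowel harmony, regressive

/ɤ/→[e] /o/→[ø] /ɤ/→[e].
Vowels agree with the last vowel, so the harmony is regressive.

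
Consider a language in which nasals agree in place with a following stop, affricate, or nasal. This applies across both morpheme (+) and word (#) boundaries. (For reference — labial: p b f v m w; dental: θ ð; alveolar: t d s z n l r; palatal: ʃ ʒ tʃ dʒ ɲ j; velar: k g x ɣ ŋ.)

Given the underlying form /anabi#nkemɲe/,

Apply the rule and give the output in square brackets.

[anabi#ŋkeɲɲe]

/n/ before /k/ (velar) → [ŋ]
/m/ before /ɲ/ (palatal) → [ɲ]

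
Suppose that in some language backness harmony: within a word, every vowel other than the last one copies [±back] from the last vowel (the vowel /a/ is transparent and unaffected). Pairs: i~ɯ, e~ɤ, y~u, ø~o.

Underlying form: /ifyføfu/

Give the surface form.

/i/ harmonizes with /u/ ([+back]) → [ɯ]
/y/ harmonizes with /u/ ([+back]) → [u]
/ø/ harmonizes with /u/ ([+back]) → [o]

[ɯfufofu]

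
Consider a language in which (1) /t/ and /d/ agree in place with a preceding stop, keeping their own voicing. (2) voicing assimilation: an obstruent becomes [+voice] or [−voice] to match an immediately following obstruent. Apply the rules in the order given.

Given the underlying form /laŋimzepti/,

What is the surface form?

Rule 1: /t/ after /p/ (labial) → [p]
After rule 1: laŋimzeppi
Rule 2: no segment meets the rule's conditions; no change.

[laŋimzeppi]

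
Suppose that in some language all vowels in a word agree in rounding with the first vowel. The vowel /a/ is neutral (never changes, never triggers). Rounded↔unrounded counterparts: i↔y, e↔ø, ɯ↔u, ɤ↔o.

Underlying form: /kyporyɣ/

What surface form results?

no segment meets the rule's conditions; no change.

[kyporyɣ]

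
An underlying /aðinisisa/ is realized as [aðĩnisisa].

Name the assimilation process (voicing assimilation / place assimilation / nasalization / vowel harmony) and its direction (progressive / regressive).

nasalization, regressive

/i/→[ĩ].
Each target copies a feature from the following segment, so the direction is regressive.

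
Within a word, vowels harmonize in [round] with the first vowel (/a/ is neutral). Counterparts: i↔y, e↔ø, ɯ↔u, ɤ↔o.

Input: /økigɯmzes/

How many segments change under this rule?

3

/i/ harmonizes with /ø/ ([+round]) → [y]
/ɯ/ harmonizes with /ø/ ([+round]) → [u]
/e/ harmonizes with /ø/ ([+round]) → [ø]
3 segments change.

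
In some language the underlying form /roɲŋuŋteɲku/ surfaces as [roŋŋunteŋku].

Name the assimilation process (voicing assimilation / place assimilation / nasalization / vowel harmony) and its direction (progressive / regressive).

place assimilation, regressive

/ɲ/→[ŋ] /ŋ/→[n] /ɲ/→[ŋ].
Each target copies a feature from the following segment, so the direction is regressive.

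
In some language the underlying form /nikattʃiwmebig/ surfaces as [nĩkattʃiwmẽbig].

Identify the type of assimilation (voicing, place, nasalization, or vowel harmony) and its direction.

nasalization, progressive

/i/→[ĩ] /e/→[ẽ].
Each target copies a feature from the preceding segment, so the direction is progressive.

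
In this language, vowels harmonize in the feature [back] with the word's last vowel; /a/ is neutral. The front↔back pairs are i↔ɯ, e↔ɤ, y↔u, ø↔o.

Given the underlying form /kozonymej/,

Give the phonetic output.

/o/ harmonizes with /e/ ([-back]) → [ø]
/o/ harmonizes with /e/ ([-back]) → [ø]

[køzønymej]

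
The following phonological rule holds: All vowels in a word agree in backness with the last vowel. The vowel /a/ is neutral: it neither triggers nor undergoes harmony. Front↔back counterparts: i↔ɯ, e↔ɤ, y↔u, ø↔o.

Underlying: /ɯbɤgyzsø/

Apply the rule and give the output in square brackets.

[ibegyzsø]

/ɯ/ harmonizes with /ø/ ([-back]) → [i]
/ɤ/ harmonizes with /ø/ ([-back]) → [e]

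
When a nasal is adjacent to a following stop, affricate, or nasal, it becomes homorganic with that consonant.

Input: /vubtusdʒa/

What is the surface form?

[vubtusdʒa]

no segment meets the rule's conditions; no change.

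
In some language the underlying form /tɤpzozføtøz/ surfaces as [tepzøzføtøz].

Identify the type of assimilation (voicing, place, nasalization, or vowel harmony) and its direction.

/ɤ/→[e] /o/→[ø].
Vowels agree with the last vowel, so the harmony is regressive.

vowel harmony, regressive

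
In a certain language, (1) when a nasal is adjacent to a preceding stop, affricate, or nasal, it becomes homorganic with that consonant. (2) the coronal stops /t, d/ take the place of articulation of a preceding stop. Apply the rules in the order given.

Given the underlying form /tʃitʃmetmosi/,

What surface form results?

Rule 1: /m/ after /tʃ/ (palatal) → [ɲ]
Rule 1: /m/ after /t/ (alveolar) → [n]
After rule 1: tʃitʃɲetnosi
Rule 2: no segment meets the rule's conditions; no change.

[tʃitʃɲetnosi]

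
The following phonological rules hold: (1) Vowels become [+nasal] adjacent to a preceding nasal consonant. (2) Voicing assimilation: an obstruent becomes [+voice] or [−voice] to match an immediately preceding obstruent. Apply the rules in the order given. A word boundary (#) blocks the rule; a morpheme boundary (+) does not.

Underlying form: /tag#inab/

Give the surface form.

[tag#inãb]

Rule 1: /a/ after nasal /n/ → [ã]
After rule 1: tag#inãb
Rule 2: no segment meets the rule's conditions; no change.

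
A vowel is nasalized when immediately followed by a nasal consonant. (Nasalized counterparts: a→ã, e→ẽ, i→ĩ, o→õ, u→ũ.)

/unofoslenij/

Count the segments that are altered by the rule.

/u/ before nasal /n/ → [ũ]
/e/ before nasal /n/ → [ẽ]
2 segments change.

2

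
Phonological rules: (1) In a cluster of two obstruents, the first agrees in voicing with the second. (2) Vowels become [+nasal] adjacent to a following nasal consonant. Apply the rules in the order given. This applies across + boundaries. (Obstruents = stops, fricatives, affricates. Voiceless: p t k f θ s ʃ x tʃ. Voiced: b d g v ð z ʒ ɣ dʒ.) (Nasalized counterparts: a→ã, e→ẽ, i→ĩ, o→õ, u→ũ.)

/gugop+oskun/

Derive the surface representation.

Rule 1: no segment meets the rule's conditions; no change.
After rule 1: gugop+oskun
Rule 2: /u/ before nasal /n/ → [ũ]

[gugop+oskũn]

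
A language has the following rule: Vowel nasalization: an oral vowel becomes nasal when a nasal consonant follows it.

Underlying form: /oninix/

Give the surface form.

[õnĩnix]

/o/ before nasal /n/ → [õ]
/i/ before nasal /n/ → [ĩ]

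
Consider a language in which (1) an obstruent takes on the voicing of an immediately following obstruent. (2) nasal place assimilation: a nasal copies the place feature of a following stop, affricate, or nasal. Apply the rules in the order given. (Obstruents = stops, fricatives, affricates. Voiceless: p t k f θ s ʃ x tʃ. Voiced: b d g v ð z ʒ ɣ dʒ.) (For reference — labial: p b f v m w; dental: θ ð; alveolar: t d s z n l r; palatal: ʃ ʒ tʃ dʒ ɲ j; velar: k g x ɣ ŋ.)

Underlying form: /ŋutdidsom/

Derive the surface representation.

Rule 1: /t/ before /d/ (voiced) → [d]
Rule 1: /d/ before /s/ (voiceless) → [t]
After rule 1: ŋudditsom
Rule 2: no segment meets the rule's conditions; no change.

[ŋudditsom]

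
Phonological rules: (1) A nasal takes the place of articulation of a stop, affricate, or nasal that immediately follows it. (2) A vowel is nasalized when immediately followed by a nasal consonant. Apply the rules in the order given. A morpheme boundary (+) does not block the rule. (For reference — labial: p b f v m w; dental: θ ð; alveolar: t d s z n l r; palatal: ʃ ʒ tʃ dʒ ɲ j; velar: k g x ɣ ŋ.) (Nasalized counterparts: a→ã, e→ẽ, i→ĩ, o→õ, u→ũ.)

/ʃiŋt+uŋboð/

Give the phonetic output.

[ʃĩnt+ũmboð]

Rule 1: /ŋ/ before /t/ (alveolar) → [n]
Rule 1: /ŋ/ before /b/ (labial) → [m]
After rule 1: ʃint+umboð
Rule 2: /i/ before nasal /n/ → [ĩ]
Rule 2: /u/ before nasal /m/ → [ũ]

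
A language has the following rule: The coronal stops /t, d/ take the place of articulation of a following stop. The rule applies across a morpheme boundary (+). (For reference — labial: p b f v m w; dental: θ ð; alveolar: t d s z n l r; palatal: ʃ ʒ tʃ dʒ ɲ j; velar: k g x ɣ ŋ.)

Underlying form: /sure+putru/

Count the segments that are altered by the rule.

No segment meets the rule's conditions.

0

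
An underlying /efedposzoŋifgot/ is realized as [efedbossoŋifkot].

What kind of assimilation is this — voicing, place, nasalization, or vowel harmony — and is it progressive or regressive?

/p/→[b] /z/→[s] /g/→[k].
Each target copies a feature from the preceding segment, so the direction is progressive.

voicing assimilation, progressive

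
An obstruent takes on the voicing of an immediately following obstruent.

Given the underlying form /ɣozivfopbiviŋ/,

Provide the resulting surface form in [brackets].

/v/ before /f/ (voiceless) → [f]
/p/ before /b/ (voiced) → [b]

[ɣoziffobbiviŋ]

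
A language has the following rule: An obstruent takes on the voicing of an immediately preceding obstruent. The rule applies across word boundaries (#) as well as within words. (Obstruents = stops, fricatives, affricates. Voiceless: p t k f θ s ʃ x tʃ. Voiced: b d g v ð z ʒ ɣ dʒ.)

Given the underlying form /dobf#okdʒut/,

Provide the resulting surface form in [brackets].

[dobv#oktʃut]

/f/ after /b/ (voiced) → [v]
/dʒ/ after /k/ (voiceless) → [tʃ]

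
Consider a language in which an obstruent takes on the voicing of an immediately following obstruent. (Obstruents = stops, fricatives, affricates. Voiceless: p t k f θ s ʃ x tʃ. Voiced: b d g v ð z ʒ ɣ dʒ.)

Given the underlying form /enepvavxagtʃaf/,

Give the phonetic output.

[enebvafxaktʃaf]

/p/ before /v/ (voiced) → [b]
/v/ before /x/ (voiceless) → [f]
/g/ before /tʃ/ (voiceless) → [k]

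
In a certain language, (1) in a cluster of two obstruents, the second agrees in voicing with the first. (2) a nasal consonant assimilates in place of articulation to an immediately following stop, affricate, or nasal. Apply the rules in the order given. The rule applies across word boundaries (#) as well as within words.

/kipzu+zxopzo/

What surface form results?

Rule 1: /z/ after /p/ (voiceless) → [s]
Rule 1: /x/ after /z/ (voiced) → [ɣ]
Rule 1: /z/ after /p/ (voiceless) → [s]
After rule 1: kipsu+zɣopso
Rule 2: no segment meets the rule's conditions; no change.

[kipsu+zɣopso]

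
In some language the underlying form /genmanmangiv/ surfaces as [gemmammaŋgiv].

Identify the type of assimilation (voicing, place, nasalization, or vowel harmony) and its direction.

place assimilation, regressive

/n/→[m] /n/→[m] /n/→[ŋ].
Each target copies a feature from the following segment, so the direction is regressive.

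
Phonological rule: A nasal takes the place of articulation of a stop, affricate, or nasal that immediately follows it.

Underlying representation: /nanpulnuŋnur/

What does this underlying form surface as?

[nampulnunnur]

/n/ before /p/ (labial) → [m]
/ŋ/ before /n/ (alveolar) → [n]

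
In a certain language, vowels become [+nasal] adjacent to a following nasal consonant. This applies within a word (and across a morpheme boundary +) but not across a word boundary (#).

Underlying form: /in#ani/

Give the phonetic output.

[ĩn#ãni]

/i/ before nasal /n/ → [ĩ]
/a/ before nasal /n/ → [ã]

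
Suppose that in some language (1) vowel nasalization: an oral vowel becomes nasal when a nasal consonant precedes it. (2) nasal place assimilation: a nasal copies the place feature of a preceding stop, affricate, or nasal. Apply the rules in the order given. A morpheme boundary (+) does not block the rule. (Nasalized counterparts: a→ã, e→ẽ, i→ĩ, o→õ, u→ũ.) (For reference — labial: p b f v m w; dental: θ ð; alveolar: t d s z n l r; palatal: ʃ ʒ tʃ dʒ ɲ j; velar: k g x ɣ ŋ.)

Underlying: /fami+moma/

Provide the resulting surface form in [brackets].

[famĩ+mõmã]

Rule 1: /i/ after nasal /m/ → [ĩ]
Rule 1: /o/ after nasal /m/ → [õ]
Rule 1: /a/ after nasal /m/ → [ã]
After rule 1: famĩ+mõmã
Rule 2: no segment meets the rule's conditions; no change.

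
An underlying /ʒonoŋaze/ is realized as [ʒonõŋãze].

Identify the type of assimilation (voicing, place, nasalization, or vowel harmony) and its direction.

/o/→[õ] /a/→[ã].
Each target copies a feature from the preceding segment, so the direction is progressive.

nasalization, progressive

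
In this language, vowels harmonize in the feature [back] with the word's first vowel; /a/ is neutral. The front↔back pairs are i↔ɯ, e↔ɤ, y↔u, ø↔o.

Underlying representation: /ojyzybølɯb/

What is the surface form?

/y/ harmonizes with /o/ ([+back]) → [u]
/y/ harmonizes with /o/ ([+back]) → [u]
/ø/ harmonizes with /o/ ([+back]) → [o]

[ojuzubolɯb]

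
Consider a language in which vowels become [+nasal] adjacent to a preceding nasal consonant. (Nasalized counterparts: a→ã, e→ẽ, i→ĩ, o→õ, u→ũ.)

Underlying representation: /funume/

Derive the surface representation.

/u/ after nasal /n/ → [ũ]
/e/ after nasal /m/ → [ẽ]

[funũmẽ]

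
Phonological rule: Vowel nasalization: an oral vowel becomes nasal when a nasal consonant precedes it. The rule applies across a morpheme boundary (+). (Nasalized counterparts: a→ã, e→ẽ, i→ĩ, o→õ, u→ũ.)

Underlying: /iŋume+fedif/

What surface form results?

[iŋũmẽ+fedif]

/u/ after nasal /ŋ/ → [ũ]
/e/ after nasal /m/ → [ẽ]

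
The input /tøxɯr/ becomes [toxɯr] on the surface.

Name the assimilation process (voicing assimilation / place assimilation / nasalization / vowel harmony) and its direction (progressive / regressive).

vowel harmony, regressive

/ø/→[o].
Vowels agree with the last vowel, so the harmony is regressive.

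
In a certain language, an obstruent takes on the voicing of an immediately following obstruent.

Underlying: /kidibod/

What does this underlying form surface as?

no segment meets the rule's conditions; no change.

[kidibod]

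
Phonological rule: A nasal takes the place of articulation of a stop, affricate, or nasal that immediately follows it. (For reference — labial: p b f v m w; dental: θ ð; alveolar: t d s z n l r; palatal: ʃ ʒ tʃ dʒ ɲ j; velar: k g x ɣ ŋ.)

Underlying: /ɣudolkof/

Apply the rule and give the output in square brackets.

[ɣudolkof]

no segment meets the rule's conditions; no change.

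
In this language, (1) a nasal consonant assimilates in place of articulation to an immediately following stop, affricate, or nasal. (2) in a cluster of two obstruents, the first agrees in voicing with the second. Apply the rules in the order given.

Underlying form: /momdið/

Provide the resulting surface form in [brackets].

[mondið]

Rule 1: /m/ before /d/ (alveolar) → [n]
After rule 1: mondið
Rule 2: no segment meets the rule's conditions; no change.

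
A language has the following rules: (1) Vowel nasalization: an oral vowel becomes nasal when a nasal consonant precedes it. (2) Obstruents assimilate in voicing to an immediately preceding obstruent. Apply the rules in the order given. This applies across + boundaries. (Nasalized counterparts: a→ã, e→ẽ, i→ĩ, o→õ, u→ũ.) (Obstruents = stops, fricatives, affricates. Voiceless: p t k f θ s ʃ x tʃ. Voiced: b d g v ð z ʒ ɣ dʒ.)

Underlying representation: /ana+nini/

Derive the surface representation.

[anã+nĩnĩ]

Rule 1: /a/ after nasal /n/ → [ã]
Rule 1: /i/ after nasal /n/ → [ĩ]
Rule 1: /i/ after nasal /n/ → [ĩ]
After rule 1: anã+nĩnĩ
Rule 2: no segment meets the rule's conditions; no change.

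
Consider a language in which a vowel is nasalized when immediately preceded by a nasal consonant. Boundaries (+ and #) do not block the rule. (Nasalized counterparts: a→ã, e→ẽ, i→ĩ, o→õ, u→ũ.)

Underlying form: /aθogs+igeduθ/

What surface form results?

no segment meets the rule's conditions; no change.

[aθogs+igeduθ]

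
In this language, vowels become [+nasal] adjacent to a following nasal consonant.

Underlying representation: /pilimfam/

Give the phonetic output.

/i/ before nasal /m/ → [ĩ]
/a/ before nasal /m/ → [ã]

[pilĩmfãm]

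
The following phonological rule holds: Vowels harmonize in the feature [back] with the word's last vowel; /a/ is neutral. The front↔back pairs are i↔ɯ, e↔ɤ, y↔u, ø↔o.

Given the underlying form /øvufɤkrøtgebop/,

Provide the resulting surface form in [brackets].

[ovufɤkrotgɤbop]

/ø/ harmonizes with /o/ ([+back]) → [o]
/ø/ harmonizes with /o/ ([+back]) → [o]
/e/ harmonizes with /o/ ([+back]) → [ɤ]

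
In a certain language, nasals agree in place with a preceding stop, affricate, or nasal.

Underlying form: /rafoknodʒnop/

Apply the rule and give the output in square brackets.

/n/ after /k/ (velar) → [ŋ]
/n/ after /dʒ/ (palatal) → [ɲ]

[rafokŋodʒɲop]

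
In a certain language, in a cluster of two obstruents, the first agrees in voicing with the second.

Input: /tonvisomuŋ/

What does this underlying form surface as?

no segment meets the rule's conditions; no change.

[tonvisomuŋ]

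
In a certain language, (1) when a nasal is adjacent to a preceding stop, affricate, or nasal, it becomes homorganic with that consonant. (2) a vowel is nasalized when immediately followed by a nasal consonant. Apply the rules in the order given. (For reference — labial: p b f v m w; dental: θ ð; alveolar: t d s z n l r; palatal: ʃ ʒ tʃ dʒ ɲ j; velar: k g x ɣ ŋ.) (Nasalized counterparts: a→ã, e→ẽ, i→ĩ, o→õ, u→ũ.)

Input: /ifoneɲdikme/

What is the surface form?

Rule 1: /m/ after /k/ (velar) → [ŋ]
After rule 1: ifoneɲdikŋe
Rule 2: /o/ before nasal /n/ → [õ]
Rule 2: /e/ before nasal /ɲ/ → [ẽ]

[ifõnẽɲdikŋe]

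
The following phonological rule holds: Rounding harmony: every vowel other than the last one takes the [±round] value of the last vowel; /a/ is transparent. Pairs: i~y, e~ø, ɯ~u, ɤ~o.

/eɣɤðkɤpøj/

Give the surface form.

/e/ harmonizes with /ø/ ([+round]) → [ø]
/ɤ/ harmonizes with /ø/ ([+round]) → [o]
/ɤ/ harmonizes with /ø/ ([+round]) → [o]

[øɣoðkopøj]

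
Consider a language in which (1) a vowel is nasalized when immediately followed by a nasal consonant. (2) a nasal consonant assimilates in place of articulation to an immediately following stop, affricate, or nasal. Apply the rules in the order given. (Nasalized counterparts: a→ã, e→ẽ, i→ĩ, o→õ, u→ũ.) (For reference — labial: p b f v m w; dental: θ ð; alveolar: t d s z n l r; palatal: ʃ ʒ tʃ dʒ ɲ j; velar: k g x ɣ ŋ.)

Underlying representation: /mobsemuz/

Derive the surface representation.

[mobsẽmuz]

Rule 1: /e/ before nasal /m/ → [ẽ]
After rule 1: mobsẽmuz
Rule 2: no segment meets the rule's conditions; no change.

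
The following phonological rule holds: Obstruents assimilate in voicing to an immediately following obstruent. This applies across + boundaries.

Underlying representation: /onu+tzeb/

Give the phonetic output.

/t/ before /z/ (voiced) → [d]

[onu+dzeb]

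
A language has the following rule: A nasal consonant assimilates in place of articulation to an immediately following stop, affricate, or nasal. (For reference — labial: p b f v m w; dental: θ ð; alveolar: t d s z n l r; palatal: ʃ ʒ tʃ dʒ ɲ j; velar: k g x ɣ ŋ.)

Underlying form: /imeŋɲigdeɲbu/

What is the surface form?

[imeɲɲigdembu]

/ŋ/ before /ɲ/ (palatal) → [ɲ]
/ɲ/ before /b/ (labial) → [m]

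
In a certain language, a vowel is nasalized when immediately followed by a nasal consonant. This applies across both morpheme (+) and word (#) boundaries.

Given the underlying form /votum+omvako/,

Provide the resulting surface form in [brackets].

/u/ before nasal /m/ → [ũ]
/o/ before nasal /m/ → [õ]

[votũm+õmvako]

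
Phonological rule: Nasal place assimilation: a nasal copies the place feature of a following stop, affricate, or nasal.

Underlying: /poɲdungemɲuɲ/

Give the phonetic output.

[ponduŋgeɲɲuɲ]

/ɲ/ before /d/ (alveolar) → [n]
/n/ before /g/ (velar) → [ŋ]
/m/ before /ɲ/ (palatal) → [ɲ]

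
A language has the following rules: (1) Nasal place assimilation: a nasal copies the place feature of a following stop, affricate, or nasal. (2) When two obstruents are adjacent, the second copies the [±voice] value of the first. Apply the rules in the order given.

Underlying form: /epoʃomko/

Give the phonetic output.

[epoʃoŋko]

Rule 1: /m/ before /k/ (velar) → [ŋ]
After rule 1: epoʃoŋko
Rule 2: no segment meets the rule's conditions; no change.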